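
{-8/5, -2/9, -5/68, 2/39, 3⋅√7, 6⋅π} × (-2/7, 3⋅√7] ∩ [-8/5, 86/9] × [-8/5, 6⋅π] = {-8/5, -2/9, -5/68, 2/39, 3⋅√7} × (-2/7, 3⋅√7]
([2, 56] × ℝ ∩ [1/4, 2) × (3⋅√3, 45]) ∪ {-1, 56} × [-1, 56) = {-1, 56} × [-1, 56)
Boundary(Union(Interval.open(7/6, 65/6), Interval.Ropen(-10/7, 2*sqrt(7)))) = {-10/7, 65/6}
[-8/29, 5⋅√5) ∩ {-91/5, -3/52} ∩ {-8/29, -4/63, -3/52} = {-3/52}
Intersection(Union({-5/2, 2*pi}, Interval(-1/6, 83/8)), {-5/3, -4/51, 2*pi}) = {-4/51, 2*pi}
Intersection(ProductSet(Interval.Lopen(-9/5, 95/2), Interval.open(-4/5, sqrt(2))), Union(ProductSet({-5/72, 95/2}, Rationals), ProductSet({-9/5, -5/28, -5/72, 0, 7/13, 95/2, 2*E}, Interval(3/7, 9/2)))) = Union(ProductSet({-5/72, 95/2}, Intersection(Interval.open(-4/5, sqrt(2)), Rationals)), ProductSet({-5/28, -5/72, 0, 7/13, 95/2, 2*E}, Interval.Ropen(3/7, sqrt(2))))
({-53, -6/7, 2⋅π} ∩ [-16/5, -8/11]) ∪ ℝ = ℝ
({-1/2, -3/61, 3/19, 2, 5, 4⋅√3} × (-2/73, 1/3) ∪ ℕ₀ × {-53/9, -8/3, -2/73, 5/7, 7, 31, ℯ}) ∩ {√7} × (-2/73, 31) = ∅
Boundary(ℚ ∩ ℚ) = ℝ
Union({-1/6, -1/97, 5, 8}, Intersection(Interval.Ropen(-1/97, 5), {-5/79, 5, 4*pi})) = {-1/6, -1/97, 5, 8}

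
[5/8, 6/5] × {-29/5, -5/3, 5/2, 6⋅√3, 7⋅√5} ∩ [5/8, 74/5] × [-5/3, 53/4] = [5/8, 6/5] × {-5/3, 5/2, 6⋅√3}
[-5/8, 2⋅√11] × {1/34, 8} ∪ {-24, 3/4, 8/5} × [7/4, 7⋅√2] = ([-5/8, 2⋅√11] × {1/34, 8}) ∪ ({-24, 3/4, 8/5} × [7/4, 7⋅√2])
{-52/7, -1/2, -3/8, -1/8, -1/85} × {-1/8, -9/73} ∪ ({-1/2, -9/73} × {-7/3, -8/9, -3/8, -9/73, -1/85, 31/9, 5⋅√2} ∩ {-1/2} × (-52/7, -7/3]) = ({-1/2} × {-7/3}) ∪ ({-52/7, -1/2, -3/8, -1/8, -1/85} × {-1/8, -9/73})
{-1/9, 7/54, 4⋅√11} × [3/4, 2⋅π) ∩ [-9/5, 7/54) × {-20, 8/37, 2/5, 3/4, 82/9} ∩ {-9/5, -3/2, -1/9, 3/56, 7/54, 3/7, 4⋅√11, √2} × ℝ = {-1/9} × {3/4}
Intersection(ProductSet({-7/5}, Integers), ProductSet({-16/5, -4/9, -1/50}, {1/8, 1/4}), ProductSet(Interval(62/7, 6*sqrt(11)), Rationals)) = EmptySet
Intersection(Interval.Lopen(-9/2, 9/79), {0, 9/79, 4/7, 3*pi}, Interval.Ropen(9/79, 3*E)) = {9/79}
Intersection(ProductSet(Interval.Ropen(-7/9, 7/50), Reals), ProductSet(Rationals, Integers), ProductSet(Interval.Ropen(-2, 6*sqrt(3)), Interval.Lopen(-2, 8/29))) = ProductSet(Intersection(Interval.Ropen(-7/9, 7/50), Rationals), Range(-1, 1, 1))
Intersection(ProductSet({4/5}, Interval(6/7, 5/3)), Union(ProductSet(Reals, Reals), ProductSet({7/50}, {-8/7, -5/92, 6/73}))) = ProductSet({4/5}, Interval(6/7, 5/3))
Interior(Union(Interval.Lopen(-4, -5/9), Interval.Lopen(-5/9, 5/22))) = Interval.open(-4, 5/22)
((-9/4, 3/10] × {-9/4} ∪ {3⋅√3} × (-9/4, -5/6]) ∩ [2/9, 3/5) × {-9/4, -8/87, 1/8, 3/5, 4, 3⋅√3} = [2/9, 3/10] × {-9/4}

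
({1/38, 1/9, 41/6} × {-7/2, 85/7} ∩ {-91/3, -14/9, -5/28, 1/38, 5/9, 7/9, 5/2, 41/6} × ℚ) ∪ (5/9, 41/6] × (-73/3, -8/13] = ({1/38, 41/6} × {-7/2, 85/7}) ∪ ((5/9, 41/6] × (-73/3, -8/13])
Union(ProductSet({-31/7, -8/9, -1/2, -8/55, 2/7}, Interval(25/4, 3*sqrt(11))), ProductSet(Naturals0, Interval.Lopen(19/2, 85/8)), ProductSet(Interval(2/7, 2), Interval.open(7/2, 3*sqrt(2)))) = Union(ProductSet({-31/7, -8/9, -1/2, -8/55, 2/7}, Interval(25/4, 3*sqrt(11))), ProductSet(Interval(2/7, 2), Interval.open(7/2, 3*sqrt(2))), ProductSet(Naturals0, Interval.Lopen(19/2, 85/8)))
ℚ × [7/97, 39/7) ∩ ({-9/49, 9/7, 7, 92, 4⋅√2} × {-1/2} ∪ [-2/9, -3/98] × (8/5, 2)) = (ℚ ∩ [-2/9, -3/98]) × (8/5, 2)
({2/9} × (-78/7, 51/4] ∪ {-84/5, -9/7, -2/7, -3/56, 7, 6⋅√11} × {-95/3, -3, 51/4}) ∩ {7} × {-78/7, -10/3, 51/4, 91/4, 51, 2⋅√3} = {7} × {51/4}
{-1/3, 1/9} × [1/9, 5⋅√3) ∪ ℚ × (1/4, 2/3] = (ℚ × (1/4, 2/3]) ∪ ({-1/3, 1/9} × [1/9, 5⋅√3))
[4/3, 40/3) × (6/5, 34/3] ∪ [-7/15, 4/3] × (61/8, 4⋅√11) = ([4/3, 40/3) × (6/5, 34/3]) ∪ ([-7/15, 4/3] × (61/8, 4⋅√11))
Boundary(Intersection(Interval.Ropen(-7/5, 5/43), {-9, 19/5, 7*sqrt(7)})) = EmptySet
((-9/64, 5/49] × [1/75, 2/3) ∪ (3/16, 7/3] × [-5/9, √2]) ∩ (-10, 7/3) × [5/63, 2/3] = ((-9/64, 5/49] × [5/63, 2/3)) ∪ ((3/16, 7/3) × [5/63, 2/3])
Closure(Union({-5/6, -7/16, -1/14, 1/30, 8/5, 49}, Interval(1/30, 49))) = Union({-5/6, -7/16, -1/14}, Interval(1/30, 49))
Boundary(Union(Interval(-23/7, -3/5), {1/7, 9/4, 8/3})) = {-23/7, -3/5, 1/7, 9/4, 8/3}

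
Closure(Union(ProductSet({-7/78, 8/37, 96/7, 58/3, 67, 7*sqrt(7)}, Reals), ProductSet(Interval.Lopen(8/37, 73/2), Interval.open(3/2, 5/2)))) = Union(ProductSet({8/37, 73/2}, Interval(3/2, 5/2)), ProductSet({-7/78, 8/37, 96/7, 58/3, 67, 7*sqrt(7)}, Interval(-oo, oo)), ProductSet(Interval(8/37, 73/2), {3/2, 5/2}), ProductSet(Interval.Lopen(8/37, 73/2), Interval.open(3/2, 5/2)))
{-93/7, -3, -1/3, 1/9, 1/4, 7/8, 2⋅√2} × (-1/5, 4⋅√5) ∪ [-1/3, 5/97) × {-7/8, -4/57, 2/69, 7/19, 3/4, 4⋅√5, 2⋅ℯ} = ([-1/3, 5/97) × {-7/8, -4/57, 2/69, 7/19, 3/4, 4⋅√5, 2⋅ℯ}) ∪ ({-93/7, -3, -1/3, 1/9, 1/4, 7/8, 2⋅√2} × (-1/5, 4⋅√5))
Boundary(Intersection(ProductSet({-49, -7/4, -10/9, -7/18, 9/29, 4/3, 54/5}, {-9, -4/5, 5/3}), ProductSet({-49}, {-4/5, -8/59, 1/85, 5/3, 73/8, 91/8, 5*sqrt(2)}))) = ProductSet({-49}, {-4/5, 5/3})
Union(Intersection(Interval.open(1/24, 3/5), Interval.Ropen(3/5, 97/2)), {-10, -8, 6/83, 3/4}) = {-10, -8, 6/83, 3/4}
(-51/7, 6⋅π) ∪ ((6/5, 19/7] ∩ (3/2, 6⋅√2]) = (-51/7, 6⋅π)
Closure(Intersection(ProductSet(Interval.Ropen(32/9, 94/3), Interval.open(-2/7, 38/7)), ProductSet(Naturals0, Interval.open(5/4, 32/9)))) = ProductSet(Range(4, 32, 1), Interval(5/4, 32/9))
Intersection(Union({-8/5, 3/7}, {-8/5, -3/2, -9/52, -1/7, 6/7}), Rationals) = {-8/5, -3/2, -9/52, -1/7, 3/7, 6/7}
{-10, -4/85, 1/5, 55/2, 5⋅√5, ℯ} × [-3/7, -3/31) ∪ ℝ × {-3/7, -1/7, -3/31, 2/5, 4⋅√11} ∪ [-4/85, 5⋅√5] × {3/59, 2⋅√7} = (ℝ × {-3/7, -1/7, -3/31, 2/5, 4⋅√11}) ∪ ({-10, -4/85, 1/5, 55/2, 5⋅√5, ℯ} × [-3/7, -3/31)) ∪ ([-4/85, 5⋅√5] × {3/59, 2⋅√7})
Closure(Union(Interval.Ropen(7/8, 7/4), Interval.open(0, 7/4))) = Interval(0, 7/4)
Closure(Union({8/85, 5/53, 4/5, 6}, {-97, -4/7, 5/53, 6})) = {-97, -4/7, 8/85, 5/53, 4/5, 6}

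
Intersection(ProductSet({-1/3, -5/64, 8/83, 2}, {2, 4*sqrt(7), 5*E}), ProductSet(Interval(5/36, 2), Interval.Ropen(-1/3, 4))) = ProductSet({2}, {2})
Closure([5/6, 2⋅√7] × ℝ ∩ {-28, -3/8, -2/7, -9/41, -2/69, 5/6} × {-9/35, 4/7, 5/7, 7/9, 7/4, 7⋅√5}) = {5/6} × {-9/35, 4/7, 5/7, 7/9, 7/4, 7⋅√5}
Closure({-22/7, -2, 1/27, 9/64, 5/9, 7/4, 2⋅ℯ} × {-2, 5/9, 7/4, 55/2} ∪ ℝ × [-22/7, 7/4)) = (ℝ × [-22/7, 7/4]) ∪ ({-22/7, -2, 1/27, 9/64, 5/9, 7/4, 2⋅ℯ} × {-2, 5/9, 7/4, 55/2})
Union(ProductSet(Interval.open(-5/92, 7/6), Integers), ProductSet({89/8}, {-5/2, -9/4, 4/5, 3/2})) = Union(ProductSet({89/8}, {-5/2, -9/4, 4/5, 3/2}), ProductSet(Interval.open(-5/92, 7/6), Integers))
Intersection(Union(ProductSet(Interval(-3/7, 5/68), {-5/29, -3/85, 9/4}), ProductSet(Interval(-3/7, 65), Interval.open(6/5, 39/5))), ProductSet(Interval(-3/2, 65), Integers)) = ProductSet(Interval(-3/7, 65), Range(2, 8, 1))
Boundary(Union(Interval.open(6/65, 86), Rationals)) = Union(Interval(-oo, 6/65), Interval(86, oo))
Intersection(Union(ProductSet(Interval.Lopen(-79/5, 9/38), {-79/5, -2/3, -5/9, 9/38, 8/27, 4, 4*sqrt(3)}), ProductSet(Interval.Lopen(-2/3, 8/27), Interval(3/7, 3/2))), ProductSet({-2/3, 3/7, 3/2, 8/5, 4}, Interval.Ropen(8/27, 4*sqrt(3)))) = ProductSet({-2/3}, {8/27, 4})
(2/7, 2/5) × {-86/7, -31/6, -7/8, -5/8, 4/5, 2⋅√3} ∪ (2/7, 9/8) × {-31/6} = ((2/7, 9/8) × {-31/6}) ∪ ((2/7, 2/5) × {-86/7, -31/6, -7/8, -5/8, 4/5, 2⋅√3})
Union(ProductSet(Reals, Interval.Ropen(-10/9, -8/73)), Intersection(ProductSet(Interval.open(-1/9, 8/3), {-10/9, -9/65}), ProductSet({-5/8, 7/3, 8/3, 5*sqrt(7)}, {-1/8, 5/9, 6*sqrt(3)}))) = ProductSet(Reals, Interval.Ropen(-10/9, -8/73))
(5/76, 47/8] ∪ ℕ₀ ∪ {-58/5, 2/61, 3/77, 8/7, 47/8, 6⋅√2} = {-58/5, 2/61, 3/77, 6⋅√2} ∪ ℕ₀ ∪ (5/76, 47/8]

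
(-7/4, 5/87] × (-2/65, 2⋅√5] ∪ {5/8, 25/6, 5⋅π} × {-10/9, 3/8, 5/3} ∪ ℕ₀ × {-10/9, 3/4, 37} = (ℕ₀ × {-10/9, 3/4, 37}) ∪ ({5/8, 25/6, 5⋅π} × {-10/9, 3/8, 5/3}) ∪ ((-7/4, 5/87] × (-2/65, 2⋅√5])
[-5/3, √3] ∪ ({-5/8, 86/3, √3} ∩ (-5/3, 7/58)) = [-5/3, √3]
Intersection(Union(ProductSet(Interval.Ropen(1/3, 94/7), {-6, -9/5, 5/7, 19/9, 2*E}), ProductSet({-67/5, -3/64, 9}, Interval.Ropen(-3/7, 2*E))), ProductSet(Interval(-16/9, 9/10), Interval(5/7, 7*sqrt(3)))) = Union(ProductSet({-3/64}, Interval.Ropen(5/7, 2*E)), ProductSet(Interval(1/3, 9/10), {5/7, 19/9, 2*E}))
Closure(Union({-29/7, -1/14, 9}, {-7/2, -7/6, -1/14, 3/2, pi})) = {-29/7, -7/2, -7/6, -1/14, 3/2, 9, pi}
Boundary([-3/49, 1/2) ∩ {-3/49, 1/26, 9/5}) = {-3/49, 1/26}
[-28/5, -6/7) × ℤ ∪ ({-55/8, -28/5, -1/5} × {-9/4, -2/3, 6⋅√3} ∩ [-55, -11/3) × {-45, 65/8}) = [-28/5, -6/7) × ℤ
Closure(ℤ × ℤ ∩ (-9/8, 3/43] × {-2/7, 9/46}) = ∅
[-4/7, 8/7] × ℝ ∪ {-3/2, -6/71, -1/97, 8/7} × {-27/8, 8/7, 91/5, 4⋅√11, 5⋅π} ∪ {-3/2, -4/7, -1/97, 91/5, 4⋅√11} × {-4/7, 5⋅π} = ([-4/7, 8/7] × ℝ) ∪ ({-3/2, -4/7, -1/97, 91/5, 4⋅√11} × {-4/7, 5⋅π}) ∪ ({-3/2, -6/71, -1/97, 8/7} × {-27/8, 8/7, 91/5, 4⋅√11, 5⋅π})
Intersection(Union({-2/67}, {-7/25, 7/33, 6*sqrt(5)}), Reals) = {-7/25, -2/67, 7/33, 6*sqrt(5)}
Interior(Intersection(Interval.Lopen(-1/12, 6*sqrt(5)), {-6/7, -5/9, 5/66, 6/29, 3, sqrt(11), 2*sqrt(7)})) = EmptySet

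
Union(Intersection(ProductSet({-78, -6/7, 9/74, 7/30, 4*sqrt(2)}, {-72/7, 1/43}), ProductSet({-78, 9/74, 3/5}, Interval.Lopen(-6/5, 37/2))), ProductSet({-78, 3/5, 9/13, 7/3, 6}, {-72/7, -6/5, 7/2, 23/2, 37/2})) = Union(ProductSet({-78, 9/74}, {1/43}), ProductSet({-78, 3/5, 9/13, 7/3, 6}, {-72/7, -6/5, 7/2, 23/2, 37/2}))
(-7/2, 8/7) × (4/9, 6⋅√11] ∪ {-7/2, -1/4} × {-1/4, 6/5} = ({-7/2, -1/4} × {-1/4, 6/5}) ∪ ((-7/2, 8/7) × (4/9, 6⋅√11])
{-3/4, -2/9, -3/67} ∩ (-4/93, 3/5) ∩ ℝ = ∅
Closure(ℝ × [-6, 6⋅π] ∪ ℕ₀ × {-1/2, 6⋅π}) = ℝ × [-6, 6⋅π]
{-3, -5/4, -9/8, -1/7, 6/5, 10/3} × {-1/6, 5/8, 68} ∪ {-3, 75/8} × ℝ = ({-3, 75/8} × ℝ) ∪ ({-3, -5/4, -9/8, -1/7, 6/5, 10/3} × {-1/6, 5/8, 68})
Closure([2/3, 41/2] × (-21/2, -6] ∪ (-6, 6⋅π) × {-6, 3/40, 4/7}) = ([2/3, 41/2] × [-21/2, -6]) ∪ ([-6, 6⋅π] × {-6, 3/40, 4/7})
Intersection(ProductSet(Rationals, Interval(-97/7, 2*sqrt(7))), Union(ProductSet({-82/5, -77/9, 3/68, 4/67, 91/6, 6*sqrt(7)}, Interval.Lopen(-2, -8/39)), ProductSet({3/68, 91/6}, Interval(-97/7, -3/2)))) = Union(ProductSet({3/68, 91/6}, Interval(-97/7, -3/2)), ProductSet({-82/5, -77/9, 3/68, 4/67, 91/6}, Interval.Lopen(-2, -8/39)))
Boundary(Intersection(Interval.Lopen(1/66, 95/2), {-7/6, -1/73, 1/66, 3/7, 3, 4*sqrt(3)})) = {3/7, 3, 4*sqrt(3)}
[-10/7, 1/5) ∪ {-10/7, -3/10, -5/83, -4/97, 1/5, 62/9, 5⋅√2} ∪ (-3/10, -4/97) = [-10/7, 1/5] ∪ {62/9, 5⋅√2}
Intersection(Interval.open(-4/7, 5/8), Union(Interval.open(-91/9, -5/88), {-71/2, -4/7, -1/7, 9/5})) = Interval.open(-4/7, -5/88)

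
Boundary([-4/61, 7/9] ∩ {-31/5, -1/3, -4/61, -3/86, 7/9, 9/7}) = {-4/61, -3/86, 7/9}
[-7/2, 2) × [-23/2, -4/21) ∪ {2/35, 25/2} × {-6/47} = ({2/35, 25/2} × {-6/47}) ∪ ([-7/2, 2) × [-23/2, -4/21))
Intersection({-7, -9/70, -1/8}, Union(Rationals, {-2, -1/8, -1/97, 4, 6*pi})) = {-7, -9/70, -1/8}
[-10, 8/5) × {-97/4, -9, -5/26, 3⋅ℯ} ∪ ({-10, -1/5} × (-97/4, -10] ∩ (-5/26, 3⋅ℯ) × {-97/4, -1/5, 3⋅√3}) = [-10, 8/5) × {-97/4, -9, -5/26, 3⋅ℯ}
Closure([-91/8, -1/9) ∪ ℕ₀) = [-91/8, -1/9] ∪ ℕ₀ ∪ (ℕ₀ \ (-91/8, -1/9))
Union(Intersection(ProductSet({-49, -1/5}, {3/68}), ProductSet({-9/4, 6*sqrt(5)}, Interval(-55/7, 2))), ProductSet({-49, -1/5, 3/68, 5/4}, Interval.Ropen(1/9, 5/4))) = ProductSet({-49, -1/5, 3/68, 5/4}, Interval.Ropen(1/9, 5/4))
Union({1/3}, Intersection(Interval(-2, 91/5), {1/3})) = {1/3}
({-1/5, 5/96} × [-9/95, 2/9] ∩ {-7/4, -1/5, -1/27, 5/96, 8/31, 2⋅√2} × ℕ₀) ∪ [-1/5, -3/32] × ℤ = ([-1/5, -3/32] × ℤ) ∪ ({-1/5, 5/96} × {0})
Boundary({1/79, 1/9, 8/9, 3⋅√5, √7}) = {1/79, 1/9, 8/9, 3⋅√5, √7}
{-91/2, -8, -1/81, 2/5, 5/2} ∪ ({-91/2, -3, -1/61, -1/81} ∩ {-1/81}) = {-91/2, -8, -1/81, 2/5, 5/2}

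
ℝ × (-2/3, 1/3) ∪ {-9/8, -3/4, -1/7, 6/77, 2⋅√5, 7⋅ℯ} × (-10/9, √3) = (ℝ × (-2/3, 1/3)) ∪ ({-9/8, -3/4, -1/7, 6/77, 2⋅√5, 7⋅ℯ} × (-10/9, √3))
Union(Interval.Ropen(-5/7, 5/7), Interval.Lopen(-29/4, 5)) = Interval.Lopen(-29/4, 5)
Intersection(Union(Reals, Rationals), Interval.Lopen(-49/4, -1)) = Interval.Lopen(-49/4, -1)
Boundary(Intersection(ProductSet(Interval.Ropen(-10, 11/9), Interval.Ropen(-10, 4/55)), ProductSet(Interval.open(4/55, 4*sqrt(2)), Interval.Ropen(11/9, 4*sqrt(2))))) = EmptySet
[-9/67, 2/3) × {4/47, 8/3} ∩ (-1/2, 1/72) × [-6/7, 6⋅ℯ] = [-9/67, 1/72) × {4/47, 8/3}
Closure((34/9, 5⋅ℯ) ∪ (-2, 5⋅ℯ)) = [-2, 5⋅ℯ]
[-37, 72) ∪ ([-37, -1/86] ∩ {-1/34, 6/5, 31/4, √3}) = [-37, 72)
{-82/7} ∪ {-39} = {-39, -82/7}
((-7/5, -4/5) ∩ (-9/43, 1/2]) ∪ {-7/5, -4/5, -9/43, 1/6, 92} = {-7/5, -4/5, -9/43, 1/6, 92}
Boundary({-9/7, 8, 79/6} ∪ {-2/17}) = {-9/7, -2/17, 8, 79/6}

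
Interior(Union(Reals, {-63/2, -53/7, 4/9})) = Reals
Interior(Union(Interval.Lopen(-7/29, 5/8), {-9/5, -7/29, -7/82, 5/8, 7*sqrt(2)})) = Interval.open(-7/29, 5/8)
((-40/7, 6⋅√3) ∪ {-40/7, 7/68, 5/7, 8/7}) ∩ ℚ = ℚ ∩ [-40/7, 6⋅√3)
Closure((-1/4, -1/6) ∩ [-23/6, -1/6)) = [-1/4, -1/6]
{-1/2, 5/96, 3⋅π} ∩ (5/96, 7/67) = ∅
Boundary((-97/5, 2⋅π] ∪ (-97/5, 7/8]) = {-97/5, 2⋅π}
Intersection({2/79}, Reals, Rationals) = {2/79}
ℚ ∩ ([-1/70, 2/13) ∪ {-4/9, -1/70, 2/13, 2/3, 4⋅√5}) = {-4/9, 2/3} ∪ (ℚ ∩ [-1/70, 2/13])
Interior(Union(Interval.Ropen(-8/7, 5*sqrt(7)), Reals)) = Interval(-oo, oo)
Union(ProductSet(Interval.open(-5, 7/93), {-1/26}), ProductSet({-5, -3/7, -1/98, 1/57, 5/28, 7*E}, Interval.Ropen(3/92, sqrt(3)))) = Union(ProductSet({-5, -3/7, -1/98, 1/57, 5/28, 7*E}, Interval.Ropen(3/92, sqrt(3))), ProductSet(Interval.open(-5, 7/93), {-1/26}))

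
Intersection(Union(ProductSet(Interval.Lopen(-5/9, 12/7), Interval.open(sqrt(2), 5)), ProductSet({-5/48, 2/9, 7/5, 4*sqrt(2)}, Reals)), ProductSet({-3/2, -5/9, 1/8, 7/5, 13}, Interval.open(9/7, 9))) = Union(ProductSet({7/5}, Interval.open(9/7, 9)), ProductSet({1/8, 7/5}, Interval.open(sqrt(2), 5)))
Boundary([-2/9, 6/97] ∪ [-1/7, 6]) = {-2/9, 6}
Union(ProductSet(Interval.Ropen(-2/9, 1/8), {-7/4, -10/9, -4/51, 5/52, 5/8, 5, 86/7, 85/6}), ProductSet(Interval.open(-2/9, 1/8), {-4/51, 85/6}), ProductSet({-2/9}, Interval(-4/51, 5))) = Union(ProductSet({-2/9}, Interval(-4/51, 5)), ProductSet(Interval.Ropen(-2/9, 1/8), {-7/4, -10/9, -4/51, 5/52, 5/8, 5, 86/7, 85/6}))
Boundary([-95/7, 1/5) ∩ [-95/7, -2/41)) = {-95/7, -2/41}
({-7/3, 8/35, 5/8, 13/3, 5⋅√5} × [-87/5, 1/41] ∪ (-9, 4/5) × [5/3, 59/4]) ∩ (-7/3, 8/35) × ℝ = (-7/3, 8/35) × [5/3, 59/4]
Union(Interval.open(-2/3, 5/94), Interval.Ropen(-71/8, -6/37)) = Interval.Ropen(-71/8, 5/94)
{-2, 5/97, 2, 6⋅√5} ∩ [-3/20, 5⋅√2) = {5/97, 2}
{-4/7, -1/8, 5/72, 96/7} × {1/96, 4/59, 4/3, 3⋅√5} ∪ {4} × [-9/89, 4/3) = ({4} × [-9/89, 4/3)) ∪ ({-4/7, -1/8, 5/72, 96/7} × {1/96, 4/59, 4/3, 3⋅√5})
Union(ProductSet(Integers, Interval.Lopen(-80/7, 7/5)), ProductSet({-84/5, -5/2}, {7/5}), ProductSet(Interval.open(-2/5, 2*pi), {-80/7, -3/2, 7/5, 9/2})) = Union(ProductSet({-84/5, -5/2}, {7/5}), ProductSet(Integers, Interval.Lopen(-80/7, 7/5)), ProductSet(Interval.open(-2/5, 2*pi), {-80/7, -3/2, 7/5, 9/2}))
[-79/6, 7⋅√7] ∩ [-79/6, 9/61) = [-79/6, 9/61)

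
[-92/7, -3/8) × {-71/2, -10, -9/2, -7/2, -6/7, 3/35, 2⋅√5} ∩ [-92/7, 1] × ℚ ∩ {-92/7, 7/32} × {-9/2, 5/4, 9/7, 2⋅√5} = {-92/7} × {-9/2}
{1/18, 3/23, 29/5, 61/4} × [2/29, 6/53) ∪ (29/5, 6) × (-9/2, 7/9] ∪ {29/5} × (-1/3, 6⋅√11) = ({1/18, 3/23, 29/5, 61/4} × [2/29, 6/53)) ∪ ((29/5, 6) × (-9/2, 7/9]) ∪ ({29/5} × (-1/3, 6⋅√11))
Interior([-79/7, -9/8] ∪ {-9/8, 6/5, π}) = (-79/7, -9/8)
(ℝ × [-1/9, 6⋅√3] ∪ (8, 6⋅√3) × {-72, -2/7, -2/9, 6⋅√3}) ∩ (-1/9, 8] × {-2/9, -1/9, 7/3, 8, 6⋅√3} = (-1/9, 8] × {-1/9, 7/3, 8, 6⋅√3}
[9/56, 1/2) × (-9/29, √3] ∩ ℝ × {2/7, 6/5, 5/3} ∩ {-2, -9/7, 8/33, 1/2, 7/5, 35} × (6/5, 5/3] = {8/33} × {5/3}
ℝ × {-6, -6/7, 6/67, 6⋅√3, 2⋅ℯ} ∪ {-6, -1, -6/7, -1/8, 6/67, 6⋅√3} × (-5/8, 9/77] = (ℝ × {-6, -6/7, 6/67, 6⋅√3, 2⋅ℯ}) ∪ ({-6, -1, -6/7, -1/8, 6/67, 6⋅√3} × (-5/8, 9/77])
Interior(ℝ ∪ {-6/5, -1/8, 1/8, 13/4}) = ℝ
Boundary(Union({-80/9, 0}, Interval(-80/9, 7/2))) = {-80/9, 7/2}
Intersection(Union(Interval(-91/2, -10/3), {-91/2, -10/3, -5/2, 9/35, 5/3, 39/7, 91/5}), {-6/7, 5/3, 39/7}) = {5/3, 39/7}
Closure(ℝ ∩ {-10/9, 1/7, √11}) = {-10/9, 1/7, √11}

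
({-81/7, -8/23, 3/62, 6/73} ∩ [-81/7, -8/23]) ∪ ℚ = ℚ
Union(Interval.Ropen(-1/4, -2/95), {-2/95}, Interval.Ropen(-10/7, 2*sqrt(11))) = Interval.Ropen(-10/7, 2*sqrt(11))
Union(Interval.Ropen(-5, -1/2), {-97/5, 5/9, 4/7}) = Union({-97/5, 5/9, 4/7}, Interval.Ropen(-5, -1/2))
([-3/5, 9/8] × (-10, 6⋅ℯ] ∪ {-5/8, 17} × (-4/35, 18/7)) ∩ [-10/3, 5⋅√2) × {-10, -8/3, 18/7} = [-3/5, 9/8] × {-8/3, 18/7}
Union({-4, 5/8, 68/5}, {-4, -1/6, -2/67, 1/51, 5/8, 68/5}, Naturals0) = Union({-4, -1/6, -2/67, 1/51, 5/8, 68/5}, Naturals0)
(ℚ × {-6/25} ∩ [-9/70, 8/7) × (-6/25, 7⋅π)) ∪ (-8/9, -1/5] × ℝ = (-8/9, -1/5] × ℝ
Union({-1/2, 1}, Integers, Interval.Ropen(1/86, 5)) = Union({-1/2}, Integers, Interval(1/86, 5))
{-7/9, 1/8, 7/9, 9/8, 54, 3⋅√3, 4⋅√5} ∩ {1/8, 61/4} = {1/8}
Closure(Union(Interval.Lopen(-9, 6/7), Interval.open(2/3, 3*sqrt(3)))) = Interval(-9, 3*sqrt(3))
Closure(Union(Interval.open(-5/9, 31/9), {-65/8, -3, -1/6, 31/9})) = Union({-65/8, -3}, Interval(-5/9, 31/9))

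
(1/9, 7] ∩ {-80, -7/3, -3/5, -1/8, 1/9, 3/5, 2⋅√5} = {3/5, 2⋅√5}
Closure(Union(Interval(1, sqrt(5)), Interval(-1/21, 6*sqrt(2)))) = Interval(-1/21, 6*sqrt(2))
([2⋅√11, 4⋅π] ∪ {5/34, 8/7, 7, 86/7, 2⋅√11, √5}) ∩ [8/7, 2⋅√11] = {8/7, 2⋅√11, √5}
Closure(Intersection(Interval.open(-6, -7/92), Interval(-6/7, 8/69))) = Interval(-6/7, -7/92)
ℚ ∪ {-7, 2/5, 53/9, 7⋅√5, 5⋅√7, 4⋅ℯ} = ℚ ∪ {7⋅√5, 5⋅√7, 4⋅ℯ}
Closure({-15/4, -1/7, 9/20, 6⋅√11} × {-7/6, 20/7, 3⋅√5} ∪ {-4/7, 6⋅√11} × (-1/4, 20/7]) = ({-4/7, 6⋅√11} × [-1/4, 20/7]) ∪ ({-15/4, -1/7, 9/20, 6⋅√11} × {-7/6, 20/7, 3⋅√5})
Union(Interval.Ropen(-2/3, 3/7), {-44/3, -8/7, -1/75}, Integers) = Union({-44/3, -8/7}, Integers, Interval.Ropen(-2/3, 3/7))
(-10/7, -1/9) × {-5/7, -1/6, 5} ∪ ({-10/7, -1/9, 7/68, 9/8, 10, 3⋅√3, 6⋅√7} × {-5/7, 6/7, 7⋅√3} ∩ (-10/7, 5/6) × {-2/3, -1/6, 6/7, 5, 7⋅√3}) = ((-10/7, -1/9) × {-5/7, -1/6, 5}) ∪ ({-1/9, 7/68} × {6/7, 7⋅√3})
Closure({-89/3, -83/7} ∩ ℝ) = {-89/3, -83/7}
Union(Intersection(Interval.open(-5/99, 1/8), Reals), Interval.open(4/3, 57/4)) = Union(Interval.open(-5/99, 1/8), Interval.open(4/3, 57/4))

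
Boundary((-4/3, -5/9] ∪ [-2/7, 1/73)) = {-4/3, -5/9, -2/7, 1/73}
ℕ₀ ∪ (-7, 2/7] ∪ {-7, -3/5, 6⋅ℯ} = [-7, 2/7] ∪ ℕ₀ ∪ {6⋅ℯ}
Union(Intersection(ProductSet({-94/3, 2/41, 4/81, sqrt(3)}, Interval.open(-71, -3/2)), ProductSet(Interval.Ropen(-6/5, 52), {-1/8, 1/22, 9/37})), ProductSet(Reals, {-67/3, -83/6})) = ProductSet(Reals, {-67/3, -83/6})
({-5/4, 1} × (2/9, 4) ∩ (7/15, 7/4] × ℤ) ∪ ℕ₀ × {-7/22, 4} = (ℕ₀ × {-7/22, 4}) ∪ ({1} × {1, 2, 3})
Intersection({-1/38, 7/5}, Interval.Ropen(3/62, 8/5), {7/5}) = {7/5}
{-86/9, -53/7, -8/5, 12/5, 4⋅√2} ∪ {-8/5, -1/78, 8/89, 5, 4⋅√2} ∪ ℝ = ℝ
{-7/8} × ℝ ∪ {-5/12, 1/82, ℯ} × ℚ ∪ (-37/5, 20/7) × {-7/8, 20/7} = ({-7/8} × ℝ) ∪ ({-5/12, 1/82, ℯ} × ℚ) ∪ ((-37/5, 20/7) × {-7/8, 20/7})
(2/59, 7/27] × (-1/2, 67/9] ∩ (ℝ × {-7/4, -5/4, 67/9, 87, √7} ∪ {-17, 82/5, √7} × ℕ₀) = (2/59, 7/27] × {67/9, √7}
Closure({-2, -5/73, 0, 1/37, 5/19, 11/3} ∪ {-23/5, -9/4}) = {-23/5, -9/4, -2, -5/73, 0, 1/37, 5/19, 11/3}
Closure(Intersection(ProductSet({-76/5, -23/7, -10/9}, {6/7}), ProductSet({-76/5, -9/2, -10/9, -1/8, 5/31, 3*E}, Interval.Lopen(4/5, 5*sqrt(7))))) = ProductSet({-76/5, -10/9}, {6/7})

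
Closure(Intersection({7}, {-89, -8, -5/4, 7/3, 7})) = {7}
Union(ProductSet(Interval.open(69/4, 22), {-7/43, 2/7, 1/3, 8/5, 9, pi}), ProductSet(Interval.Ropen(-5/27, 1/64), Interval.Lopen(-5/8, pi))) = Union(ProductSet(Interval.Ropen(-5/27, 1/64), Interval.Lopen(-5/8, pi)), ProductSet(Interval.open(69/4, 22), {-7/43, 2/7, 1/3, 8/5, 9, pi}))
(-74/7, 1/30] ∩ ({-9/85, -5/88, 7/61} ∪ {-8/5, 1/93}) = {-8/5, -9/85, -5/88, 1/93}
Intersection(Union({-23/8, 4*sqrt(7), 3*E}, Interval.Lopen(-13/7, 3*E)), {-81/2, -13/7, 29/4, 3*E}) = {29/4, 3*E}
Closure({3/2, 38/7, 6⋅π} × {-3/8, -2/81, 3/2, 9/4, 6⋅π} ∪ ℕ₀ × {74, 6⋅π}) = (ℕ₀ × {74, 6⋅π}) ∪ ({3/2, 38/7, 6⋅π} × {-3/8, -2/81, 3/2, 9/4, 6⋅π})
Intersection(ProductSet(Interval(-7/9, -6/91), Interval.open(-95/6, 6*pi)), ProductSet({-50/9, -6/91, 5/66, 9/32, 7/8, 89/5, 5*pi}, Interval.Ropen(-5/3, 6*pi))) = ProductSet({-6/91}, Interval.Ropen(-5/3, 6*pi))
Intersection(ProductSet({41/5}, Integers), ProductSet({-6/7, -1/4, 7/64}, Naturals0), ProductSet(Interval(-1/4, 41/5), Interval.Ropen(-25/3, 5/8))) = EmptySet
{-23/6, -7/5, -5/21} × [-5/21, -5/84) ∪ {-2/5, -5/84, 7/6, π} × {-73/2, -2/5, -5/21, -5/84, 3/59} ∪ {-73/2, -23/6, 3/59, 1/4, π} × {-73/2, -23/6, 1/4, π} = ({-23/6, -7/5, -5/21} × [-5/21, -5/84)) ∪ ({-2/5, -5/84, 7/6, π} × {-73/2, -2/5, -5/21, -5/84, 3/59}) ∪ ({-73/2, -23/6, 3/59, 1/4, π} × {-73/2, -23/6, 1/4, π})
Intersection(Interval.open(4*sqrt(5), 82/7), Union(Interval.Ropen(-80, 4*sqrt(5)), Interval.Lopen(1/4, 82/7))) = Interval.open(4*sqrt(5), 82/7)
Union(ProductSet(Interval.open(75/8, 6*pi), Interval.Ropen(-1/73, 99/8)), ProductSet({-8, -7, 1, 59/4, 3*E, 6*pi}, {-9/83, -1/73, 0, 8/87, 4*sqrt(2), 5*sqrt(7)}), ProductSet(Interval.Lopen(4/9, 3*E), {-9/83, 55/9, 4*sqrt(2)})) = Union(ProductSet({-8, -7, 1, 59/4, 3*E, 6*pi}, {-9/83, -1/73, 0, 8/87, 4*sqrt(2), 5*sqrt(7)}), ProductSet(Interval.Lopen(4/9, 3*E), {-9/83, 55/9, 4*sqrt(2)}), ProductSet(Interval.open(75/8, 6*pi), Interval.Ropen(-1/73, 99/8)))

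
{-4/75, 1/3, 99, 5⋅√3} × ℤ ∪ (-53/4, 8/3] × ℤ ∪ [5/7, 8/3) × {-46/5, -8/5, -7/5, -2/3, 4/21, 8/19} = ([5/7, 8/3) × {-46/5, -8/5, -7/5, -2/3, 4/21, 8/19}) ∪ (((-53/4, 8/3] ∪ {99, 5⋅√3}) × ℤ)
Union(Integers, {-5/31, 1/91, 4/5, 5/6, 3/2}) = Union({-5/31, 1/91, 4/5, 5/6, 3/2}, Integers)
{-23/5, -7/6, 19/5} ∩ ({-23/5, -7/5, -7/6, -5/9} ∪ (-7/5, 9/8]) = {-23/5, -7/6}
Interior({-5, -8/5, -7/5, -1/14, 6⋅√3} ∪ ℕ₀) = ∅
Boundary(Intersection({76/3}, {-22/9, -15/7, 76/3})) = {76/3}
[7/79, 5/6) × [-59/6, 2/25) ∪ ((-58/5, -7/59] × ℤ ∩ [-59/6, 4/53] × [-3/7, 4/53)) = ([-59/6, -7/59] × {0}) ∪ ([7/79, 5/6) × [-59/6, 2/25))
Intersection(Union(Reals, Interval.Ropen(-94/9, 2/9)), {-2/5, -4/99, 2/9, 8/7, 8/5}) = {-2/5, -4/99, 2/9, 8/7, 8/5}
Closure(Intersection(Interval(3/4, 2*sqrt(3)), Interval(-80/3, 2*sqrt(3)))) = Interval(3/4, 2*sqrt(3))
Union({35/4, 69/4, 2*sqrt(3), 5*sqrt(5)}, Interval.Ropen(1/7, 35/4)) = Union({69/4, 5*sqrt(5)}, Interval(1/7, 35/4))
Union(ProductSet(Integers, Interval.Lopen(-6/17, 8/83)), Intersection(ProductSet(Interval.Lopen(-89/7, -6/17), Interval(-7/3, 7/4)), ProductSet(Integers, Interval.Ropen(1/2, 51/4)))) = Union(ProductSet(Integers, Interval.Lopen(-6/17, 8/83)), ProductSet(Range(-12, 0, 1), Interval(1/2, 7/4)))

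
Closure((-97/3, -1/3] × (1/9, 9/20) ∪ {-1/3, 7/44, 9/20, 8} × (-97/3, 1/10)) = ({-97/3, -1/3} × [1/9, 9/20]) ∪ ([-97/3, -1/3] × {1/9, 9/20}) ∪ ({-1/3, 7/44, 9/20, 8} × [-97/3, 1/10]) ∪ ((-97/3, -1/3] × (1/9, 9/20))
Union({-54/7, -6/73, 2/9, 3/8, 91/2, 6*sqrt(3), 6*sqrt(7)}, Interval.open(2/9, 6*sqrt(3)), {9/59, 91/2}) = Union({-54/7, -6/73, 9/59, 91/2, 6*sqrt(7)}, Interval(2/9, 6*sqrt(3)))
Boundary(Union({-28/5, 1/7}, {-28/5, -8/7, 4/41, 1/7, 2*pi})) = {-28/5, -8/7, 4/41, 1/7, 2*pi}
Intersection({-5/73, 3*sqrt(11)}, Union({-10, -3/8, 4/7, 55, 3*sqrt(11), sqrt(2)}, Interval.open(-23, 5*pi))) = {-5/73, 3*sqrt(11)}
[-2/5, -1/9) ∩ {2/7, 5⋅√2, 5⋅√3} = ∅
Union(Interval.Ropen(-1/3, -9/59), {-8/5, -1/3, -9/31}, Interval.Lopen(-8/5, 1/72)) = Interval(-8/5, 1/72)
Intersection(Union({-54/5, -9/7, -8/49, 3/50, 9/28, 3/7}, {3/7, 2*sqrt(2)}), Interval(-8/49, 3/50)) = {-8/49, 3/50}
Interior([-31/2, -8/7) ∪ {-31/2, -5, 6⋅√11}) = (-31/2, -8/7)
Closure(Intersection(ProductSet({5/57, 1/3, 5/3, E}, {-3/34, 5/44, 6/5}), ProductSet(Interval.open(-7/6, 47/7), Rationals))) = ProductSet({5/57, 1/3, 5/3, E}, {-3/34, 5/44, 6/5})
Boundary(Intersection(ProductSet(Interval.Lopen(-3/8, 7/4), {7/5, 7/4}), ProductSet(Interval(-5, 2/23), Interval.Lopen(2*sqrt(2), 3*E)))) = EmptySet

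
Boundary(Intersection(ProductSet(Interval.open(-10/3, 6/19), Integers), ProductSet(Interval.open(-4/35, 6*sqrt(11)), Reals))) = ProductSet(Interval(-4/35, 6/19), Integers)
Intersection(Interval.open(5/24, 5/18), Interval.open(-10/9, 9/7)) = Interval.open(5/24, 5/18)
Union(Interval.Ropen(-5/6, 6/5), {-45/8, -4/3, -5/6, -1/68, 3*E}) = Union({-45/8, -4/3, 3*E}, Interval.Ropen(-5/6, 6/5))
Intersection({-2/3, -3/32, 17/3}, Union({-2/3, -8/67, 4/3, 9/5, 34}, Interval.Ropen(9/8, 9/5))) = {-2/3}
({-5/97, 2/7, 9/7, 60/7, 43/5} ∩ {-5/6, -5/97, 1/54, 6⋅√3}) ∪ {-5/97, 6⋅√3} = {-5/97, 6⋅√3}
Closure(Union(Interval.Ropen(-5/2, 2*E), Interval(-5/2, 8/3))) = Interval(-5/2, 2*E)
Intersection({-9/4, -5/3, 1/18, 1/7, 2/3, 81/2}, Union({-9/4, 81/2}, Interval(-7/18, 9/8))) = {-9/4, 1/18, 1/7, 2/3, 81/2}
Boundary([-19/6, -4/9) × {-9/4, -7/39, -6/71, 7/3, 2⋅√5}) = [-19/6, -4/9] × {-9/4, -7/39, -6/71, 7/3, 2⋅√5}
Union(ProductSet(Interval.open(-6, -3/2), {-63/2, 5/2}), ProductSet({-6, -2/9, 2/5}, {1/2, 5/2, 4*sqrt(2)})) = Union(ProductSet({-6, -2/9, 2/5}, {1/2, 5/2, 4*sqrt(2)}), ProductSet(Interval.open(-6, -3/2), {-63/2, 5/2}))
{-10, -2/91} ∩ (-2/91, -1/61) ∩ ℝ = ∅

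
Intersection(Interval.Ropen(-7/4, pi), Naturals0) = Range(0, 4, 1)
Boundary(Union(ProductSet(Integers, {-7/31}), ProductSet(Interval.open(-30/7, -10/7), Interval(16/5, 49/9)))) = Union(ProductSet({-30/7, -10/7}, Interval(16/5, 49/9)), ProductSet(Integers, {-7/31}), ProductSet(Interval(-30/7, -10/7), {16/5, 49/9}))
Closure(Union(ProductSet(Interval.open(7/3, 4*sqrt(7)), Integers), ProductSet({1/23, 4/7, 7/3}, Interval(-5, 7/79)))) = Union(ProductSet({1/23, 4/7, 7/3}, Interval(-5, 7/79)), ProductSet(Interval(7/3, 4*sqrt(7)), Integers))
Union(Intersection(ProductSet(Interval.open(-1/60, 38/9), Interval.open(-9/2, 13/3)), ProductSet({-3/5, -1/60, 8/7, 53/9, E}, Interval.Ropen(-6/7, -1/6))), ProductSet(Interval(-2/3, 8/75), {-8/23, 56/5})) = Union(ProductSet({8/7, E}, Interval.Ropen(-6/7, -1/6)), ProductSet(Interval(-2/3, 8/75), {-8/23, 56/5}))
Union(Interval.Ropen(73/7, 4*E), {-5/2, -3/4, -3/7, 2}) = Union({-5/2, -3/4, -3/7, 2}, Interval.Ropen(73/7, 4*E))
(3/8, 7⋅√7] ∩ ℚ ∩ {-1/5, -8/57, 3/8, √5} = ∅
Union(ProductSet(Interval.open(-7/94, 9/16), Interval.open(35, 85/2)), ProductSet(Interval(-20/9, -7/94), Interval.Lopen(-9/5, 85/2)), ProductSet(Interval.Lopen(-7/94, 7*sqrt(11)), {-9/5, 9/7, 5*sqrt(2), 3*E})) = Union(ProductSet(Interval(-20/9, -7/94), Interval.Lopen(-9/5, 85/2)), ProductSet(Interval.open(-7/94, 9/16), Interval.open(35, 85/2)), ProductSet(Interval.Lopen(-7/94, 7*sqrt(11)), {-9/5, 9/7, 5*sqrt(2), 3*E}))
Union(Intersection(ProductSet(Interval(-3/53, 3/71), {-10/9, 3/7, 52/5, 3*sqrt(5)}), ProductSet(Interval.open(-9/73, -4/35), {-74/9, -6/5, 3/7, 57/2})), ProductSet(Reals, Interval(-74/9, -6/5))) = ProductSet(Reals, Interval(-74/9, -6/5))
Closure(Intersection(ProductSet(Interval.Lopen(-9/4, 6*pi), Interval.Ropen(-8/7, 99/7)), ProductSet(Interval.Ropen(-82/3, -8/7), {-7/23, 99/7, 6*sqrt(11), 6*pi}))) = ProductSet(Interval(-9/4, -8/7), {-7/23})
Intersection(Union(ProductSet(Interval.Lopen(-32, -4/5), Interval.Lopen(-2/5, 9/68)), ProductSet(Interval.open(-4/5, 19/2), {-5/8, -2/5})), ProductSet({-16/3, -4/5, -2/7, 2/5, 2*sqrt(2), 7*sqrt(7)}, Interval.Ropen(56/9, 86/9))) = EmptySet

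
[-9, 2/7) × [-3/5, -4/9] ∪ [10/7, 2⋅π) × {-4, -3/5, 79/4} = ([-9, 2/7) × [-3/5, -4/9]) ∪ ([10/7, 2⋅π) × {-4, -3/5, 79/4})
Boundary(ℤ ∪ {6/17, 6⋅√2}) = ℤ ∪ {6/17, 6⋅√2}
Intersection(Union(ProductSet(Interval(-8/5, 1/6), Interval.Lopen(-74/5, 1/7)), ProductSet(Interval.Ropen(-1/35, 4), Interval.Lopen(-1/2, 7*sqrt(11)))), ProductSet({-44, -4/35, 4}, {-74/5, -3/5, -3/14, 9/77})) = ProductSet({-4/35}, {-3/5, -3/14, 9/77})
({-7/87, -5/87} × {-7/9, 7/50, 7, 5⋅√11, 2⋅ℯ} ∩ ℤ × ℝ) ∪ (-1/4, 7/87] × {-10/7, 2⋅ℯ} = (-1/4, 7/87] × {-10/7, 2⋅ℯ}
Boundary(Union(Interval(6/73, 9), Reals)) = EmptySet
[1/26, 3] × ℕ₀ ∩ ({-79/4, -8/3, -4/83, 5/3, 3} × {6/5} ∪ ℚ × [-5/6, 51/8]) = (ℚ ∩ [1/26, 3]) × {0, 1, …, 6}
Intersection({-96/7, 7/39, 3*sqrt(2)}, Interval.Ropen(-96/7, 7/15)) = {-96/7, 7/39}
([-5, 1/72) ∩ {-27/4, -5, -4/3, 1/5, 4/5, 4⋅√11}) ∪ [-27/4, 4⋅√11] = [-27/4, 4⋅√11]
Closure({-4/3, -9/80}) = {-4/3, -9/80}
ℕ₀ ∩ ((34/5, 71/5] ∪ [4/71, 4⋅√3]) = {1, 2, …, 14}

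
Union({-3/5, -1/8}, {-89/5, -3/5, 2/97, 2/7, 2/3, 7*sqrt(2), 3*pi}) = {-89/5, -3/5, -1/8, 2/97, 2/7, 2/3, 7*sqrt(2), 3*pi}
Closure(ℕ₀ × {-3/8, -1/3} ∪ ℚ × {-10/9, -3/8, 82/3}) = (ℕ₀ × {-3/8, -1/3}) ∪ (ℝ × {-10/9, -3/8, 82/3})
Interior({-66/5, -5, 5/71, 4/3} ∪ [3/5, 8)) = (3/5, 8)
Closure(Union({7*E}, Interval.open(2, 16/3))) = Union({7*E}, Interval(2, 16/3))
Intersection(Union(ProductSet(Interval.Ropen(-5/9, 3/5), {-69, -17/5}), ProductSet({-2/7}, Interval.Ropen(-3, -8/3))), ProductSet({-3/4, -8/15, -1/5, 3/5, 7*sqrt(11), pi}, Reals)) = ProductSet({-8/15, -1/5}, {-69, -17/5})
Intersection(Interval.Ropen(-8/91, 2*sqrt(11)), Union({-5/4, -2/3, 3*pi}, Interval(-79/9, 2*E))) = Interval(-8/91, 2*E)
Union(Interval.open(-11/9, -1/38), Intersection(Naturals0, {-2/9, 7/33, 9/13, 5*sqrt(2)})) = Interval.open(-11/9, -1/38)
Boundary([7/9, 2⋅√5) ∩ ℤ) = {1, 2, 3, 4}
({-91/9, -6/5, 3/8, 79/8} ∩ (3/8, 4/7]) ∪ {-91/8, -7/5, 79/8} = {-91/8, -7/5, 79/8}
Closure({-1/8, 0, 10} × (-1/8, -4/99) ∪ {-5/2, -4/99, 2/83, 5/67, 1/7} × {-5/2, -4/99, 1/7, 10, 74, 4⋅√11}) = ({-1/8, 0, 10} × [-1/8, -4/99]) ∪ ({-5/2, -4/99, 2/83, 5/67, 1/7} × {-5/2, -4/99, 1/7, 10, 74, 4⋅√11})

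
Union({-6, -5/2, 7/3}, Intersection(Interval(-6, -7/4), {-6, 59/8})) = {-6, -5/2, 7/3}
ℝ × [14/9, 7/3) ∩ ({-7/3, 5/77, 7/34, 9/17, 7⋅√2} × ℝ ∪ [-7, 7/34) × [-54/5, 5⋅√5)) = ([-7, 7/34] ∪ {9/17, 7⋅√2}) × [14/9, 7/3)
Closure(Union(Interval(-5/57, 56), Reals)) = Interval(-oo, oo)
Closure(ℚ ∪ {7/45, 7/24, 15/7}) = ℝ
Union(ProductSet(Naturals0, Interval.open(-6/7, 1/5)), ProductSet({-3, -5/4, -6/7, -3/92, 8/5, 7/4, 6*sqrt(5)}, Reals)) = Union(ProductSet({-3, -5/4, -6/7, -3/92, 8/5, 7/4, 6*sqrt(5)}, Reals), ProductSet(Naturals0, Interval.open(-6/7, 1/5)))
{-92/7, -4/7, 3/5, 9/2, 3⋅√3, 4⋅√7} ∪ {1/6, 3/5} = {-92/7, -4/7, 1/6, 3/5, 9/2, 3⋅√3, 4⋅√7}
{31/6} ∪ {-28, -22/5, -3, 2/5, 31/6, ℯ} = {-28, -22/5, -3, 2/5, 31/6, ℯ}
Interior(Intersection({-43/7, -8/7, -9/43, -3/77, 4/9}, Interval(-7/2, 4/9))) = EmptySet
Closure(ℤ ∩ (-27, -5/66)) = {-26, -25, …, -1}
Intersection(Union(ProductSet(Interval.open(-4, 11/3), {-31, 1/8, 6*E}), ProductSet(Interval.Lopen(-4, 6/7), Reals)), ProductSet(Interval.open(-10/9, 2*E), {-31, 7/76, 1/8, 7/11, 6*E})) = Union(ProductSet(Interval.Lopen(-10/9, 6/7), {-31, 7/76, 1/8, 7/11, 6*E}), ProductSet(Interval.open(-10/9, 11/3), {-31, 1/8, 6*E}))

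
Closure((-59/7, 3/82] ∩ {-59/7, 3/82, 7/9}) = {3/82}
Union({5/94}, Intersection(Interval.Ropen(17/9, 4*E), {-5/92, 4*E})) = {5/94}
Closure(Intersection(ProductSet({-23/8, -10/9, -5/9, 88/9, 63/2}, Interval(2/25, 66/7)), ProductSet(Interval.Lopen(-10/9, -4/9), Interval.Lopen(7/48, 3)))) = ProductSet({-5/9}, Interval(7/48, 3))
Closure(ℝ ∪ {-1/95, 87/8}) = ℝ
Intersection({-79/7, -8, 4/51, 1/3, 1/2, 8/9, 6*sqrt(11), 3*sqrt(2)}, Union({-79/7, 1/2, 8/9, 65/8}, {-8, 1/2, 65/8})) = {-79/7, -8, 1/2, 8/9}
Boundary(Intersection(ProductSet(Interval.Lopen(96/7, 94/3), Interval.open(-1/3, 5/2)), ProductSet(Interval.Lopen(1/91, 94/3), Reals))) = Union(ProductSet({96/7, 94/3}, Interval(-1/3, 5/2)), ProductSet(Interval(96/7, 94/3), {-1/3, 5/2}))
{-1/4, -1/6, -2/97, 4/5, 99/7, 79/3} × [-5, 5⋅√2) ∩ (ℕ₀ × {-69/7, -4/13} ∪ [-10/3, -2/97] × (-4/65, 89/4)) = {-1/4, -1/6, -2/97} × (-4/65, 5⋅√2)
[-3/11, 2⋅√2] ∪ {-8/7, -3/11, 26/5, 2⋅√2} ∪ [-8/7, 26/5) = [-8/7, 26/5]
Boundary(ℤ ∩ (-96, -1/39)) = {-95, -94, …, -1}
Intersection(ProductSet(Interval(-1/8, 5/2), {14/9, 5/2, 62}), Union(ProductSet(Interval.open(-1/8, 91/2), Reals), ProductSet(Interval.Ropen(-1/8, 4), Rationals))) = ProductSet(Interval(-1/8, 5/2), {14/9, 5/2, 62})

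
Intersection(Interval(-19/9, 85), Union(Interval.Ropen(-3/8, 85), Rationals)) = Union(Intersection(Interval(-19/9, 85), Rationals), Interval(-3/8, 85))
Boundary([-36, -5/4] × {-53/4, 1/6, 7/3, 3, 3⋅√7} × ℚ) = [-36, -5/4] × {-53/4, 1/6, 7/3, 3, 3⋅√7} × ℝ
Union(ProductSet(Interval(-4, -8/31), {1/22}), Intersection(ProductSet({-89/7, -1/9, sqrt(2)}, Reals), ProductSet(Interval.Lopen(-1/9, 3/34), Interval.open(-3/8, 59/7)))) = ProductSet(Interval(-4, -8/31), {1/22})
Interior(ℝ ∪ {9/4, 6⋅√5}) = ℝ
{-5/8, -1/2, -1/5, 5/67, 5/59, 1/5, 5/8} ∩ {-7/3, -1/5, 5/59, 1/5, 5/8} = {-1/5, 5/59, 1/5, 5/8}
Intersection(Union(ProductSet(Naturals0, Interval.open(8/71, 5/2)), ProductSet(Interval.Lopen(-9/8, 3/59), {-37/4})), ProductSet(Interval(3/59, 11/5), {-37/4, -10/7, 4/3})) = Union(ProductSet({3/59}, {-37/4}), ProductSet(Range(1, 3, 1), {4/3}))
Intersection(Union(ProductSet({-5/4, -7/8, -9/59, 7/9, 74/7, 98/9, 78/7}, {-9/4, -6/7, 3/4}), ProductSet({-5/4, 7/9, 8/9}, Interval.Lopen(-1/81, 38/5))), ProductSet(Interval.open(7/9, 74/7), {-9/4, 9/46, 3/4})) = ProductSet({8/9}, {9/46, 3/4})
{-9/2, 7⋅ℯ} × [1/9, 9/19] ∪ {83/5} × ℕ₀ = ({83/5} × ℕ₀) ∪ ({-9/2, 7⋅ℯ} × [1/9, 9/19])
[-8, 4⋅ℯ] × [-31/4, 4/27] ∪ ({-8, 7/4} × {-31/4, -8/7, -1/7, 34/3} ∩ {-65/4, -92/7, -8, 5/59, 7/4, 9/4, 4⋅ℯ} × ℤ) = [-8, 4⋅ℯ] × [-31/4, 4/27]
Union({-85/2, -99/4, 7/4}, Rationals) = Rationals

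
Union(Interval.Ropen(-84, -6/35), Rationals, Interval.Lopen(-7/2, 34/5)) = Union(Interval(-84, 34/5), Rationals)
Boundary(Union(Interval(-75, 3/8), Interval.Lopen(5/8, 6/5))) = {-75, 3/8, 5/8, 6/5}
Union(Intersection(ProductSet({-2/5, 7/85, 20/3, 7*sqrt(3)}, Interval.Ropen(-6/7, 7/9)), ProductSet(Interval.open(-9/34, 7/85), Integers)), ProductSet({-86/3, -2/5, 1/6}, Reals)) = ProductSet({-86/3, -2/5, 1/6}, Reals)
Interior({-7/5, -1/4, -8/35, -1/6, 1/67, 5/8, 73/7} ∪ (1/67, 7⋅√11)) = (1/67, 7⋅√11)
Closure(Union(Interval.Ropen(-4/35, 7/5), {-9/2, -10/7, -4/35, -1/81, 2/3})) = Union({-9/2, -10/7}, Interval(-4/35, 7/5))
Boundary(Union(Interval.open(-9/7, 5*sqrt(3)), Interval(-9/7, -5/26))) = {-9/7, 5*sqrt(3)}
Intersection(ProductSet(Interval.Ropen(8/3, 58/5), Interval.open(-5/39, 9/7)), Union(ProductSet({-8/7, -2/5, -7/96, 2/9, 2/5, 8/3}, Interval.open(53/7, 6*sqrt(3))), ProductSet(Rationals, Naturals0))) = ProductSet(Intersection(Interval.Ropen(8/3, 58/5), Rationals), Range(0, 2, 1))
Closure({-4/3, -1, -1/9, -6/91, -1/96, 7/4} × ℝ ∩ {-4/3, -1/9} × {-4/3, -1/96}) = {-4/3, -1/9} × {-4/3, -1/96}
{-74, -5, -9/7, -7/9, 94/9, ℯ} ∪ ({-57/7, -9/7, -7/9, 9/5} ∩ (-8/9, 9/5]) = {-74, -5, -9/7, -7/9, 9/5, 94/9, ℯ}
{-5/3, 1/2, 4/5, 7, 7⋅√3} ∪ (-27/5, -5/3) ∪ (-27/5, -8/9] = (-27/5, -8/9] ∪ {1/2, 4/5, 7, 7⋅√3}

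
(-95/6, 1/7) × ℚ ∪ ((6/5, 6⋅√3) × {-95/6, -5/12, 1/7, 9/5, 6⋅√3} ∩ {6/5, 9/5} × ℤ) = (-95/6, 1/7) × ℚ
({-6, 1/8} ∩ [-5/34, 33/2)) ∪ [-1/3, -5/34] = [-1/3, -5/34] ∪ {1/8}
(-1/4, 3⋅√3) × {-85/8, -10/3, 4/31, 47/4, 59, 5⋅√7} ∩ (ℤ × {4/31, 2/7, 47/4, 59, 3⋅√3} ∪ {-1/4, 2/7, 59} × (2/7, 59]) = ({0, 1, …, 5} × {4/31, 47/4, 59}) ∪ ({2/7} × {47/4, 59, 5⋅√7})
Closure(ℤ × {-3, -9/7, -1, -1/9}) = ℤ × {-3, -9/7, -1, -1/9}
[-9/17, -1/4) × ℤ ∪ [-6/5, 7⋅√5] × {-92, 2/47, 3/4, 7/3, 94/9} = ([-9/17, -1/4) × ℤ) ∪ ([-6/5, 7⋅√5] × {-92, 2/47, 3/4, 7/3, 94/9})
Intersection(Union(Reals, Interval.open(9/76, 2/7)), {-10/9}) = {-10/9}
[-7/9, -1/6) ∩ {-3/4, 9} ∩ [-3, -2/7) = {-3/4}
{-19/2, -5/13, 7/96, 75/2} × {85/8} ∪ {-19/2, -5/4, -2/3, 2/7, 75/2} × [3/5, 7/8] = ({-19/2, -5/13, 7/96, 75/2} × {85/8}) ∪ ({-19/2, -5/4, -2/3, 2/7, 75/2} × [3/5, 7/8])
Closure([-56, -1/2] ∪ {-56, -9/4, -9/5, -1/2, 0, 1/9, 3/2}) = [-56, -1/2] ∪ {0, 1/9, 3/2}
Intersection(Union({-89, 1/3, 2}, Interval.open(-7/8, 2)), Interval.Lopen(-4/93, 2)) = Interval.Lopen(-4/93, 2)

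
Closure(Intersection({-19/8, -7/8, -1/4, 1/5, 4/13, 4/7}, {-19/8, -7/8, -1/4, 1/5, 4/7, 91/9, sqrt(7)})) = {-19/8, -7/8, -1/4, 1/5, 4/7}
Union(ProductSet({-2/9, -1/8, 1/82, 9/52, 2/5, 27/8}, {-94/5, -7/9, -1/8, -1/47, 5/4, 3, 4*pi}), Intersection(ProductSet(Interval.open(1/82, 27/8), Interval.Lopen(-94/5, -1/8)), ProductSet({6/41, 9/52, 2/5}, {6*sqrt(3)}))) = ProductSet({-2/9, -1/8, 1/82, 9/52, 2/5, 27/8}, {-94/5, -7/9, -1/8, -1/47, 5/4, 3, 4*pi})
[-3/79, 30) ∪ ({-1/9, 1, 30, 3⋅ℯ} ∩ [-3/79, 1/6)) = [-3/79, 30)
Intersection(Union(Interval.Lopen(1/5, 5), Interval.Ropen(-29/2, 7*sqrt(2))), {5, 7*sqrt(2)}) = {5}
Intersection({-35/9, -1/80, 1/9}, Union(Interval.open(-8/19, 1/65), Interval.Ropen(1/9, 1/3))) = {-1/80, 1/9}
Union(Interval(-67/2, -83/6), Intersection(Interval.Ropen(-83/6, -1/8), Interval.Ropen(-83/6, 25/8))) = Interval.Ropen(-67/2, -1/8)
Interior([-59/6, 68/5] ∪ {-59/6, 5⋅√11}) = (-59/6, 68/5)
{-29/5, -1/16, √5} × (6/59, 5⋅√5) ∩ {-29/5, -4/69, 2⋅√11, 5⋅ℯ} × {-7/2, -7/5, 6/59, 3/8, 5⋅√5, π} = {-29/5} × {3/8, π}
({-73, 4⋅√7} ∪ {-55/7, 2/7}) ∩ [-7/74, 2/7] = {2/7}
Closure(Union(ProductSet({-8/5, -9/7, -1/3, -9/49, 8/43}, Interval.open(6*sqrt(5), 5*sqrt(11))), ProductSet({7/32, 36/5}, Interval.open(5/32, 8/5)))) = Union(ProductSet({7/32, 36/5}, Interval(5/32, 8/5)), ProductSet({-8/5, -9/7, -1/3, -9/49, 8/43}, Interval(6*sqrt(5), 5*sqrt(11))))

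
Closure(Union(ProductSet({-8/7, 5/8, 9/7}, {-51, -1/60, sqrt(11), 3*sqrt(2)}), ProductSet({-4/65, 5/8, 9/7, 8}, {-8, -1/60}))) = Union(ProductSet({-8/7, 5/8, 9/7}, {-51, -1/60, sqrt(11), 3*sqrt(2)}), ProductSet({-4/65, 5/8, 9/7, 8}, {-8, -1/60}))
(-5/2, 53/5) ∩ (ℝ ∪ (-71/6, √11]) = (-5/2, 53/5)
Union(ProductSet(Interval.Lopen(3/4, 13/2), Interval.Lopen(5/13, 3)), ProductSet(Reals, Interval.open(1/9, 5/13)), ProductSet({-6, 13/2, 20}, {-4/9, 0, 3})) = Union(ProductSet({-6, 13/2, 20}, {-4/9, 0, 3}), ProductSet(Interval.Lopen(3/4, 13/2), Interval.Lopen(5/13, 3)), ProductSet(Reals, Interval.open(1/9, 5/13)))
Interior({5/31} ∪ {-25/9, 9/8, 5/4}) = ∅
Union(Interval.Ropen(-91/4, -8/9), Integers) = Union(Integers, Interval.Ropen(-91/4, -8/9))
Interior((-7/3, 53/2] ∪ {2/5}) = (-7/3, 53/2)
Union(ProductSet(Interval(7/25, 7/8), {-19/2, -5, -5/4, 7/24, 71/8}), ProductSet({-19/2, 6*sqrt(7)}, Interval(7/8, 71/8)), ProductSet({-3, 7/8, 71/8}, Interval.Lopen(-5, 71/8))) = Union(ProductSet({-19/2, 6*sqrt(7)}, Interval(7/8, 71/8)), ProductSet({-3, 7/8, 71/8}, Interval.Lopen(-5, 71/8)), ProductSet(Interval(7/25, 7/8), {-19/2, -5, -5/4, 7/24, 71/8}))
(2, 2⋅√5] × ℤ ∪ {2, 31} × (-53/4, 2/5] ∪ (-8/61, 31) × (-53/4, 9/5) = ({2, 31} × (-53/4, 2/5]) ∪ ((-8/61, 31) × (-53/4, 9/5)) ∪ ((2, 2⋅√5] × ℤ)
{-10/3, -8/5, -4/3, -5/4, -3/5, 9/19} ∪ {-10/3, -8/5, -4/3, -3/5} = {-10/3, -8/5, -4/3, -5/4, -3/5, 9/19}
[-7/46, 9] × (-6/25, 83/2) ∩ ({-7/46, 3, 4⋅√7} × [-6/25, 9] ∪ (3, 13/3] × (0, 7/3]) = ({-7/46, 3} × (-6/25, 9]) ∪ ((3, 13/3] × (0, 7/3])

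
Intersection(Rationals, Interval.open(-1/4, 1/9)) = Intersection(Interval.open(-1/4, 1/9), Rationals)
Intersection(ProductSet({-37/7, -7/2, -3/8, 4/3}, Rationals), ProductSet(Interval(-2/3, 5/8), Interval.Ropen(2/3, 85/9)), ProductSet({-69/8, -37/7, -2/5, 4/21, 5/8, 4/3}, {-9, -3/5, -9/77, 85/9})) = EmptySet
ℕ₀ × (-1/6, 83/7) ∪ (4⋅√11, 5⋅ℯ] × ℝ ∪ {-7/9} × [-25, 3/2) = (ℕ₀ × (-1/6, 83/7)) ∪ ({-7/9} × [-25, 3/2)) ∪ ((4⋅√11, 5⋅ℯ] × ℝ)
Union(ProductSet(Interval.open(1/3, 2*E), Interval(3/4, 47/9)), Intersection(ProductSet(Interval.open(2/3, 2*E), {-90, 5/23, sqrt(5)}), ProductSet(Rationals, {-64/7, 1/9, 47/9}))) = ProductSet(Interval.open(1/3, 2*E), Interval(3/4, 47/9))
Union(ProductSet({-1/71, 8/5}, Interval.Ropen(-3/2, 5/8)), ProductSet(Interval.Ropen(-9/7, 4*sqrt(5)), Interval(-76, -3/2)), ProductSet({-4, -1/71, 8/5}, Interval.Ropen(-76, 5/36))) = Union(ProductSet({-1/71, 8/5}, Interval.Ropen(-3/2, 5/8)), ProductSet({-4, -1/71, 8/5}, Interval.Ropen(-76, 5/36)), ProductSet(Interval.Ropen(-9/7, 4*sqrt(5)), Interval(-76, -3/2)))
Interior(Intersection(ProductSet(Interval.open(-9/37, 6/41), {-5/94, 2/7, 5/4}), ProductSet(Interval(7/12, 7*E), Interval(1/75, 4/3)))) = EmptySet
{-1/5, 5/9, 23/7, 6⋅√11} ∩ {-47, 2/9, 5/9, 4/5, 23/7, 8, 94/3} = {5/9, 23/7}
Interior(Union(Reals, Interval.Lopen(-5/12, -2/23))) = Interval(-oo, oo)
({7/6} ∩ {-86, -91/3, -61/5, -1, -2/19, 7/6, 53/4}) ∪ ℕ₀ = ℕ₀ ∪ {7/6}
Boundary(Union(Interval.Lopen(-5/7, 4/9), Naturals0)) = Union(Complement(Naturals0, Interval.open(-5/7, 4/9)), {-5/7, 4/9})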